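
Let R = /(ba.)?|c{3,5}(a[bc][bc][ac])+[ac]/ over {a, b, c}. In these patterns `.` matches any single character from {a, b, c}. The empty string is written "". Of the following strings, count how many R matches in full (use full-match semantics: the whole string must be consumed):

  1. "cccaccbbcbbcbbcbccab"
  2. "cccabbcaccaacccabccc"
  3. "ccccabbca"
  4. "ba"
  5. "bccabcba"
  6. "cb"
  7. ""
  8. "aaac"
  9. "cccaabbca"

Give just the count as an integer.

1 → no match
2 → match
3 → match
4 → no match
5 → no match
6 → no match
7 → match
8 → no match
9 → no match
Total matched: 3

3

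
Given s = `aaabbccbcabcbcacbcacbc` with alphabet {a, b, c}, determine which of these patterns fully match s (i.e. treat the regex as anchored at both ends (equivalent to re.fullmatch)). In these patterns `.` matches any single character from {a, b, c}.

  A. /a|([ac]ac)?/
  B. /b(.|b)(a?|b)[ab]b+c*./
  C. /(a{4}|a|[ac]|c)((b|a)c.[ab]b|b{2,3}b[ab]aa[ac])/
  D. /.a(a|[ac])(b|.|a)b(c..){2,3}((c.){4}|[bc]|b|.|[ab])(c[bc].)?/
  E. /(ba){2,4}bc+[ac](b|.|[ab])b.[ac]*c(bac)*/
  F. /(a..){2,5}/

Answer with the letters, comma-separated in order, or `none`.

A → no match
B → no match — must start with `b`
C → no match
D → match
E → no match — must start with `ba`
F → no match

D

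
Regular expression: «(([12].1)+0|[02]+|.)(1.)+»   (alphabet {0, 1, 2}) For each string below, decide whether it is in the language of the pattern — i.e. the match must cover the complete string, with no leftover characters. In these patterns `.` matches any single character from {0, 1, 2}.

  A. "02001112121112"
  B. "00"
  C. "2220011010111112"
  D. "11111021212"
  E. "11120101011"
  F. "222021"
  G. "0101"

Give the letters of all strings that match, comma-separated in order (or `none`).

A, E

A → match
B → no match
C → no match
D → no match
E → match
F → no match
G → no match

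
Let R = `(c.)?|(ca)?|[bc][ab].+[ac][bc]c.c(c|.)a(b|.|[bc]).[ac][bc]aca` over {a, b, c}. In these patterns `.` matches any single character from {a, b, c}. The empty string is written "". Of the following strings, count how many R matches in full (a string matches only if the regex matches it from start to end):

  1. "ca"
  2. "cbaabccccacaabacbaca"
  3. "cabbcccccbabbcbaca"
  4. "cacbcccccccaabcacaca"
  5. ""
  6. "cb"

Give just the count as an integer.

1 → match
2 → match
3 → match
4 → match
5 → match
6 → match
Total matched: 6

6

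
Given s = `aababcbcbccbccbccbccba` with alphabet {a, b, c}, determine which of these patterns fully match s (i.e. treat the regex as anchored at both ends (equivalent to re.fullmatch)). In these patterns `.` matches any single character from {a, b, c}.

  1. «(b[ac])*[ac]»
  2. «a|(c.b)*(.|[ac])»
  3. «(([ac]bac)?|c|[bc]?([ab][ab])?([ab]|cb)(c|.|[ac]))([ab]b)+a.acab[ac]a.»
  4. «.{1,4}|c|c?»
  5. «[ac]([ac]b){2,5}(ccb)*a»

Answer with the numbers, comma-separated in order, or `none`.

5

1 → no match
2 → no match
3 → no match
4 → no match
5 → match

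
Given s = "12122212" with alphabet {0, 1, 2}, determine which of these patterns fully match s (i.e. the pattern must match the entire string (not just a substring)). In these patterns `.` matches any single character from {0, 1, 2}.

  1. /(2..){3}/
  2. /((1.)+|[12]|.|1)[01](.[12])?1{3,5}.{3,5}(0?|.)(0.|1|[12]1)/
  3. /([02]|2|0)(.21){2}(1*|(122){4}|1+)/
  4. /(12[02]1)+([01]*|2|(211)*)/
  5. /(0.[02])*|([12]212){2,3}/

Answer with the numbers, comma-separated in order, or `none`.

5

1 → no match — must start with "2"
2 → no match
3 → no match
4 → no match
5 → match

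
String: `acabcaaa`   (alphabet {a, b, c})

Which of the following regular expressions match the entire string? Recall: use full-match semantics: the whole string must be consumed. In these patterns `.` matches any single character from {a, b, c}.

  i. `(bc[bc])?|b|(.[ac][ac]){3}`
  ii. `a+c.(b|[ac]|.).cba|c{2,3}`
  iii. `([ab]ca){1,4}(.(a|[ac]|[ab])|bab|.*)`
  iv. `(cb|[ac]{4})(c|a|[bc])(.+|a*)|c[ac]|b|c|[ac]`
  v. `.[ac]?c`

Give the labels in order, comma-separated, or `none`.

i → no match
ii → no match
iii → match
iv → no match
v → no match — must end with `c`

iii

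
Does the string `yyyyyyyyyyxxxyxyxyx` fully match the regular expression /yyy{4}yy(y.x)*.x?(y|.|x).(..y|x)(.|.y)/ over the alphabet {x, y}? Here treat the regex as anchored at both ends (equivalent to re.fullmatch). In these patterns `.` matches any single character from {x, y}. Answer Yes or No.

Yes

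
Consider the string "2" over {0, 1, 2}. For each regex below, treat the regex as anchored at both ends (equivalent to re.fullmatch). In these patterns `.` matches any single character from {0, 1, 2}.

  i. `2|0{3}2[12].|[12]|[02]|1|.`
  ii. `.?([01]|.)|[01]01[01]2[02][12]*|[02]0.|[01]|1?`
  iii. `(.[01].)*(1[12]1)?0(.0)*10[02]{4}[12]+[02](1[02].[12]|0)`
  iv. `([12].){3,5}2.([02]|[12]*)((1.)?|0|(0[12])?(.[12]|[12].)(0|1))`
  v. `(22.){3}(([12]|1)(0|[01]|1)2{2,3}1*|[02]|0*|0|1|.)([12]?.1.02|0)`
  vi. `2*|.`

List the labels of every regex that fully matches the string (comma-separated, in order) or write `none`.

i, ii, vi

i → match
ii → match
iii → no match
iv → no match
v → no match — must start with "22"
vi → match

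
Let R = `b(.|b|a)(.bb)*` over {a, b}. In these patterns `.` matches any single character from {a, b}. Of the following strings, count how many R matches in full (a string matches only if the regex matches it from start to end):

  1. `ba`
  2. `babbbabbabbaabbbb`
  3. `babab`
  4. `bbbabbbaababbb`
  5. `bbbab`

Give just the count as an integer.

1

1 → match
2 → no match
3 → no match
4 → no match
5 → no match
Total matched: 1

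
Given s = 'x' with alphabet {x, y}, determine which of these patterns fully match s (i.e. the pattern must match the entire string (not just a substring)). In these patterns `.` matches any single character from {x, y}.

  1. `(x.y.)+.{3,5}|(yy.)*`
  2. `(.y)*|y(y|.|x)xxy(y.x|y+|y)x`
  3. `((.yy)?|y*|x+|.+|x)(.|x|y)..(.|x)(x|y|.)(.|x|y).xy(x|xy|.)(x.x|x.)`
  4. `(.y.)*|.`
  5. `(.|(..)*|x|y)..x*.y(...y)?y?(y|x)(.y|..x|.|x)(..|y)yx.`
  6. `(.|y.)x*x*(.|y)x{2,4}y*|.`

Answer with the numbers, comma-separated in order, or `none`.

4, 6

1 → no match
2 → no match
3 → no match
4 → match
5 → no match
6 → match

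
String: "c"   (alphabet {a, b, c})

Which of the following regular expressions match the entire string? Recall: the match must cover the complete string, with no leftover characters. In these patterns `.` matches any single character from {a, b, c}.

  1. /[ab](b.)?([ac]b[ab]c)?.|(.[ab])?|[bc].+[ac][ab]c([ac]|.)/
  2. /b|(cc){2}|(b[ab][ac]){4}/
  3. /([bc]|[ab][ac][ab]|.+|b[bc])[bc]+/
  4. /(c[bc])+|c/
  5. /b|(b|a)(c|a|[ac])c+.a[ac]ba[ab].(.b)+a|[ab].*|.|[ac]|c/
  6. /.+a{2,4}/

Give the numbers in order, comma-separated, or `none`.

1 → no match
2 → no match
3 → no match
4 → match
5 → match
6 → no match — must end with "a"

4, 5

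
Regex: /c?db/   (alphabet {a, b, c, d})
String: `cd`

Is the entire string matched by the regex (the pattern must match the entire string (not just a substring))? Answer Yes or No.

No

Every match must end with `db`, but `cd` does not.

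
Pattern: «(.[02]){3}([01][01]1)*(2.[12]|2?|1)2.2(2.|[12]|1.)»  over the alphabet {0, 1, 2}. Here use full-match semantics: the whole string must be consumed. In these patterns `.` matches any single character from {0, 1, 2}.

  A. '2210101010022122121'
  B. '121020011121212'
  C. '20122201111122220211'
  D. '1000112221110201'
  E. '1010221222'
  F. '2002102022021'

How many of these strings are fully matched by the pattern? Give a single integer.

A → no match
B → match
C → match
D → no match
E → no match
F → match
Total matched: 3

3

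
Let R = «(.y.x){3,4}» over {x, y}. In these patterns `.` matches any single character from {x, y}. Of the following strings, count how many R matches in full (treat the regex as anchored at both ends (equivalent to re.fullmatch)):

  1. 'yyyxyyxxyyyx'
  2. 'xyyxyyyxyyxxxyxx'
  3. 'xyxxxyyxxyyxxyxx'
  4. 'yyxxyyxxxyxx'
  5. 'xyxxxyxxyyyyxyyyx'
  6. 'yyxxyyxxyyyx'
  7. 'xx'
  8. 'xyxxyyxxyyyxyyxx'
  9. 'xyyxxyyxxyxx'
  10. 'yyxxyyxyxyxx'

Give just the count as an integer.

7

1 → match
2 → match
3 → match
4 → match
5 → no match
6 → match
7 → no match
8 → match
9 → match
10 → no match
Total matched: 7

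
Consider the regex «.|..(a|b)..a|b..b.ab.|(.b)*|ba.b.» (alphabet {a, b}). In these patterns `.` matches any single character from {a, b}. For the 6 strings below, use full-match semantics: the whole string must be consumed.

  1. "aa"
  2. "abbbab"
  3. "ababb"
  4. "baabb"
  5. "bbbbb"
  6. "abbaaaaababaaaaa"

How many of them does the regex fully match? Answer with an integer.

2

1. "aa" → no match
2. "abbbab" → match
3. "ababb" → no match
4. "baabb" → match
5. "bbbbb" → no match
6 → no match
Total matched: 2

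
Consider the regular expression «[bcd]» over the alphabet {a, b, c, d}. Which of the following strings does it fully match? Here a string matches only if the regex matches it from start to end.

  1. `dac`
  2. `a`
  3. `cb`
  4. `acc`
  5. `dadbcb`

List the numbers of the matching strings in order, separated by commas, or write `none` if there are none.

none

1 → no match
2 → no match
3 → no match
4 → no match
5 → no match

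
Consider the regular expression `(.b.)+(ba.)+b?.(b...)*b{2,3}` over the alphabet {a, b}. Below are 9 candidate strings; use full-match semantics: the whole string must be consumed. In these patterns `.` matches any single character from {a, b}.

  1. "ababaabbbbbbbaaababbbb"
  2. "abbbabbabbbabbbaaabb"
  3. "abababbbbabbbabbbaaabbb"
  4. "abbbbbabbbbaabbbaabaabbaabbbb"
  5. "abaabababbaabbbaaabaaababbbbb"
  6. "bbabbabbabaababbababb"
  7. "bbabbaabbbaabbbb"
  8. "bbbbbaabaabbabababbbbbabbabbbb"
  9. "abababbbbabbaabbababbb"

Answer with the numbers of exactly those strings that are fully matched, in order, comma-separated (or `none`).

1, 2, 3, 4, 5, 6, 7, 8, 9

1 → match
2 → match
3 → match
4 → match
5 → match
6 → match
7 → match
8 → match
9 → match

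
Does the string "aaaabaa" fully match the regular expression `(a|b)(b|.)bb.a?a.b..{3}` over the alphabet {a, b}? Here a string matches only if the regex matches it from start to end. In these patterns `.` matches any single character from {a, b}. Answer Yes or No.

No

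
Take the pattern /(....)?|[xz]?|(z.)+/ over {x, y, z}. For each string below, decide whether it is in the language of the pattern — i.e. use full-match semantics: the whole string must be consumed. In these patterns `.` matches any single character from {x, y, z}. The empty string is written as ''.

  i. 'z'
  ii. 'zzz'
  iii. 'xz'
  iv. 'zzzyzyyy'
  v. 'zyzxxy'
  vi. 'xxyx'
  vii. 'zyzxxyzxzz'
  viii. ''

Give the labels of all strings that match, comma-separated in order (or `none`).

i → match
ii → no match
iii → no match
iv → no match
v → no match
vi → match
vii → no match
viii → match

i, vi, viii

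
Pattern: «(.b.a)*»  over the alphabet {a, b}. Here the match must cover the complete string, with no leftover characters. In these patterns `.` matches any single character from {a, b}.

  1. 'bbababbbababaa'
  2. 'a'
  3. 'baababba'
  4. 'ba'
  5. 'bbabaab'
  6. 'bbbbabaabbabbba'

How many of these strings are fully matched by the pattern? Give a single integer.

0

1 → no match
2 → no match
3 → no match
4 → no match
5 → no match
6 → no match
Total matched: 0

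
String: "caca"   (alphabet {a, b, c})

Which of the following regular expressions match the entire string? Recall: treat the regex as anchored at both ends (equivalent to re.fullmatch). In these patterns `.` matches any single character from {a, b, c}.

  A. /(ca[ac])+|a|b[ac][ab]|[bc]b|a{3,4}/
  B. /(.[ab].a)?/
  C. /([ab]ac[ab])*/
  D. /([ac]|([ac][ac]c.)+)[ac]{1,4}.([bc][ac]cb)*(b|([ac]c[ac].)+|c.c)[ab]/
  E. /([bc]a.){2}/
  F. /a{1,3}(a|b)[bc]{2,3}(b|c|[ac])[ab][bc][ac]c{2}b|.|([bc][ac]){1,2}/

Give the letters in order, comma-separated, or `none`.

A → no match
B → match
C → no match
D → no match
E → no match
F → match

B, F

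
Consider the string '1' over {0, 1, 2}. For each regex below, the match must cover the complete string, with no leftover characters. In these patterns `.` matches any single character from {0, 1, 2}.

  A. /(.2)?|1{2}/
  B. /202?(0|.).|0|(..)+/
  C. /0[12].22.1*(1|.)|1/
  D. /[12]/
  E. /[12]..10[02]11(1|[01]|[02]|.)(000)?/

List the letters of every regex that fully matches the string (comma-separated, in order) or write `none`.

C, D

A → no match
B → no match
C → match
D → match
E → no match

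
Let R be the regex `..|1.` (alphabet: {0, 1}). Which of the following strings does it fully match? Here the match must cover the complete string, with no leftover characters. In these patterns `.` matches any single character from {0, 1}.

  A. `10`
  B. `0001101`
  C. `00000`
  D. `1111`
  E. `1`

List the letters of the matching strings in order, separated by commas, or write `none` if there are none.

A → match
B → no match
C → no match
D → no match
E → no match

A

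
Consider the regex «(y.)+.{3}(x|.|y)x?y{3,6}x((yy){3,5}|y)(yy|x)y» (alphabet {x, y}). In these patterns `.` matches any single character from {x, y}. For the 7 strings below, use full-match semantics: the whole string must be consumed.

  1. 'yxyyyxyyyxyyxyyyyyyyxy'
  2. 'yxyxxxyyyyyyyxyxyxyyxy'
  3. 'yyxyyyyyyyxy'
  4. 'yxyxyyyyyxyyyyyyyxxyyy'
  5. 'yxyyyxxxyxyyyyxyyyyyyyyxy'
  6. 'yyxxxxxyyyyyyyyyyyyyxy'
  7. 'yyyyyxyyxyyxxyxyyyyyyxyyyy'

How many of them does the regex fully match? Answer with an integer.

1

1 → no match
2 → no match
3 → no match
4 → no match
5 → match
6 → no match
7 → no match
Total matched: 1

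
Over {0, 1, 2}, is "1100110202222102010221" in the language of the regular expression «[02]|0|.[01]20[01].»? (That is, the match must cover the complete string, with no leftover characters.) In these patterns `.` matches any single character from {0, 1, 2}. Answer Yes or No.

No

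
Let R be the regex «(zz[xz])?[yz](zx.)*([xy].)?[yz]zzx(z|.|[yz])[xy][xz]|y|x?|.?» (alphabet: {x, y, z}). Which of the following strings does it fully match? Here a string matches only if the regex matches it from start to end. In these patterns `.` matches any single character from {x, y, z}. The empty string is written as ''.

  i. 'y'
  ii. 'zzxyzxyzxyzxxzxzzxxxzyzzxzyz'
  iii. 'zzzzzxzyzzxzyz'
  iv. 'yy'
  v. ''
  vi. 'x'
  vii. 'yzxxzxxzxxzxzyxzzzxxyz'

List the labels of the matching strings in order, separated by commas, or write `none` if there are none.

i → match
ii → match
iii → match
iv → no match
v → match
vi → match
vii → match

i, ii, iii, v, vi, vii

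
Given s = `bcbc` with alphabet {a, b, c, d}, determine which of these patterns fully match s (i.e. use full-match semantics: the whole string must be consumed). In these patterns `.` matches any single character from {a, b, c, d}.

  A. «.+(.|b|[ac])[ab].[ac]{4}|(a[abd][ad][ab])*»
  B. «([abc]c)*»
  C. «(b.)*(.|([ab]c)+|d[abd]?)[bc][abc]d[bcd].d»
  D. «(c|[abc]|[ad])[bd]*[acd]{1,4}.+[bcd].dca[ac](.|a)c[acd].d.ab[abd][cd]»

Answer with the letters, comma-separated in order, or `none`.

A → no match
B → match
C → no match — must end with `d`
D → no match

B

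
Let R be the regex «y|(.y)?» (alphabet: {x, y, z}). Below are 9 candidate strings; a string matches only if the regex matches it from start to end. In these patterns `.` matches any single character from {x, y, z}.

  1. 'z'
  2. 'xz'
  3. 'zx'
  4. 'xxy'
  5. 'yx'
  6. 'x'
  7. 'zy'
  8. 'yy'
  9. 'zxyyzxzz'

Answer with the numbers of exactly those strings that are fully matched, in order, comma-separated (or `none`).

7, 8

1 → no match
2 → no match
3 → no match
4 → no match
5 → no match
6 → no match
7 → match
8 → match
9 → no match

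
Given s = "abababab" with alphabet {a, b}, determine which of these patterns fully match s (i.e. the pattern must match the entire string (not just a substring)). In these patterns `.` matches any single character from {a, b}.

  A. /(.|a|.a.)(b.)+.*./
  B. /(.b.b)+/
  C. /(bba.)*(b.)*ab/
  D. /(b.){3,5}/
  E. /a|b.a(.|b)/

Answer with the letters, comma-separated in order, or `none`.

A → match
B → match
C → no match
D → no match — must start with "b"
E → no match

A, B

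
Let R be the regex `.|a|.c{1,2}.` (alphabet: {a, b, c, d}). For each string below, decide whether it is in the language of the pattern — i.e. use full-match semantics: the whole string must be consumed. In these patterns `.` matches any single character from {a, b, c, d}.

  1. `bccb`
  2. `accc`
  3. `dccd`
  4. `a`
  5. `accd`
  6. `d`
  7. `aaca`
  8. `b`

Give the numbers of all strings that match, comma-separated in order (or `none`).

1, 2, 3, 4, 5, 6, 8

1. `bccb` → match
2. `accc` → match
3. `dccd` → match
4. `a` → match
5. `accd` → match
6. `d` → match
7. `aaca` → no match
8. `b` → match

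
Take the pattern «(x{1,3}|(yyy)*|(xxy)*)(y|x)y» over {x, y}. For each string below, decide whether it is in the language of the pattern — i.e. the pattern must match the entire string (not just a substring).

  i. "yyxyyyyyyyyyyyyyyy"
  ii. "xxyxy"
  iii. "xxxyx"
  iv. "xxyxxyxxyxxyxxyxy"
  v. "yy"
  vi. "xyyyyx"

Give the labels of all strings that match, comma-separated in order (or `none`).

i → no match
ii → match
iii → no match — must end with "y"
iv → match
v → match
vi → no match — must end with "y"

ii, iv, v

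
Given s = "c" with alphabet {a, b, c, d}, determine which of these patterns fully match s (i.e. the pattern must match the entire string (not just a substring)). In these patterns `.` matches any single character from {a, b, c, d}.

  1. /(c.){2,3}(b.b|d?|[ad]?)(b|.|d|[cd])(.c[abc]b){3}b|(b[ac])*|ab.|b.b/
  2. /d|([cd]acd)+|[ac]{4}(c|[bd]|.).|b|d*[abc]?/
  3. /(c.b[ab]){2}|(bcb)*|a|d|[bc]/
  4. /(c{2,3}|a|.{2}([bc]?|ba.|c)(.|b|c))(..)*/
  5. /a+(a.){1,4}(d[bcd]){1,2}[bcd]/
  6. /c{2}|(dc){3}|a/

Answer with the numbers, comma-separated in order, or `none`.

1 → no match
2 → match
3 → match
4 → no match
5 → no match — must start with "a"
6 → no match

2, 3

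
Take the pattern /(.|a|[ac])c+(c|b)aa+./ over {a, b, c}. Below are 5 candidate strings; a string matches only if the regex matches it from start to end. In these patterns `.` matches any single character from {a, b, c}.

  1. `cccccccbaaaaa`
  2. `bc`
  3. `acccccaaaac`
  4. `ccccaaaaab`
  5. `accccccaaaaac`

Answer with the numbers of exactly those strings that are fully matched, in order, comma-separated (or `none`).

1, 3, 4, 5

1 → match
2 → no match
3 → match
4 → match
5 → match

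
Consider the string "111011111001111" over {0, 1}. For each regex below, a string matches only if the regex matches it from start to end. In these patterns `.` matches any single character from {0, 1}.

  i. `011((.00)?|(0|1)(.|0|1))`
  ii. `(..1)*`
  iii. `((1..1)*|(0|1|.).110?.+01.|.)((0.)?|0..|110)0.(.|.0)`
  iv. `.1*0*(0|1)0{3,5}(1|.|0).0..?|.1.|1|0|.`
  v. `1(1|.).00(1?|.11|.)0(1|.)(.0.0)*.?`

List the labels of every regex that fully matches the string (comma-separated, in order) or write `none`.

ii

i → no match — must start with "011"
ii → match
iii → no match
iv → no match
v → no match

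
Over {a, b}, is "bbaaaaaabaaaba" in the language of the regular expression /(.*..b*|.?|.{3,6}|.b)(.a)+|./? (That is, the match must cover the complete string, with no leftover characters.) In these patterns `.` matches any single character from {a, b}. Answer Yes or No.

Yes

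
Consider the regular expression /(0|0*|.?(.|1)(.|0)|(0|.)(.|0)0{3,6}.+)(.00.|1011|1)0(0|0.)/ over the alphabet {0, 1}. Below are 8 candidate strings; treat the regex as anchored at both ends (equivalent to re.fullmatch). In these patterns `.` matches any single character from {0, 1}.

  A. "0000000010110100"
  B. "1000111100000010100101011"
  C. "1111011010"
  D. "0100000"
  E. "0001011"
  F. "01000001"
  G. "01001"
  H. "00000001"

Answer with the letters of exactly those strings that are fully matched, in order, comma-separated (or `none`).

A → match
B → no match
C → no match
D → match
E → no match
F → match
G → match
H → match

A, D, F, G, H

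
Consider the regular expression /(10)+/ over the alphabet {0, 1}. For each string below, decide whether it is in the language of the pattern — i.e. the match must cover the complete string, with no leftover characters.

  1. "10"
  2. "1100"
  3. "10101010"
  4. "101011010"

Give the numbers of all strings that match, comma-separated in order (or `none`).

1. "10" → match
2. "1100" → no match — must start with "10"
3. "10101010" → match
4. "101011010" → no match

1, 3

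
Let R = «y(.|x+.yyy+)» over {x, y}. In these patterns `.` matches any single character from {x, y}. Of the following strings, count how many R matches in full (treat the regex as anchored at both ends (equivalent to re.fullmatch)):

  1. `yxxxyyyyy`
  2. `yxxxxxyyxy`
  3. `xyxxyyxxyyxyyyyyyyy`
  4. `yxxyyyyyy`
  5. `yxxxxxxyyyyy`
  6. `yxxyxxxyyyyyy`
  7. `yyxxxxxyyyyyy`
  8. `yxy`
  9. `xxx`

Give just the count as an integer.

1 → match
2 → no match
3 → no match — must start with `y`
4 → match
5 → match
6 → no match
7 → no match
8 → no match
9 → no match — must start with `y`
Total matched: 3

3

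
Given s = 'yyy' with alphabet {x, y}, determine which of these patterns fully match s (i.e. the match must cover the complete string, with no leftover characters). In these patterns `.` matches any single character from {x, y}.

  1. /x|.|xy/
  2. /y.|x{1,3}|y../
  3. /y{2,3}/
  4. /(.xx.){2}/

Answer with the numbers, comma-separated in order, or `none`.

2, 3

1 → no match
2 → match
3 → match
4 → no match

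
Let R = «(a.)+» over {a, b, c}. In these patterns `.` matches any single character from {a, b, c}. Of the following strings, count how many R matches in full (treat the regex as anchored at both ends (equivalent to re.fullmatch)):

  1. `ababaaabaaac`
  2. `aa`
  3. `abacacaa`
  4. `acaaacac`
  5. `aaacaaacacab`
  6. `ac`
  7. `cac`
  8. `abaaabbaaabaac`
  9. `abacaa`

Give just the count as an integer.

1. `ababaaabaaac` → match
2. `aa` → match
3. `abacacaa` → match
4. `acaaacac` → match
5. `aaacaaacacab` → match
6. `ac` → match
7. `cac` → no match — must start with `a`
8 → no match
9. `abacaa` → match
Total matched: 7

7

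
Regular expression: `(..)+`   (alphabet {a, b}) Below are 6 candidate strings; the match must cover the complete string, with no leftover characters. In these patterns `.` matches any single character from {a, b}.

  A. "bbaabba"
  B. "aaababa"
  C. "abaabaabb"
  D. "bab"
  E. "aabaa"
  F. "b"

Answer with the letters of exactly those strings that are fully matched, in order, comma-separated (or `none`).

none

A. "bbaabba" → no match
B. "aaababa" → no match
C. "abaabaabb" → no match
D. "bab" → no match
E. "aabaa" → no match
F. "b" → no match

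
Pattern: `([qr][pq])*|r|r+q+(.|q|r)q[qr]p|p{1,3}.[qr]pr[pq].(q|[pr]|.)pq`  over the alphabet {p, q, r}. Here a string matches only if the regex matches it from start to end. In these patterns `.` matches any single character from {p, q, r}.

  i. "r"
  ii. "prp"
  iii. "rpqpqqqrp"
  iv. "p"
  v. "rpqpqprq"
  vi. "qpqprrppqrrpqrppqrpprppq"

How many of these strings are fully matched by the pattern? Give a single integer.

2

i → match
ii → no match
iii → no match
iv → no match
v → match
vi → no match
Total matched: 2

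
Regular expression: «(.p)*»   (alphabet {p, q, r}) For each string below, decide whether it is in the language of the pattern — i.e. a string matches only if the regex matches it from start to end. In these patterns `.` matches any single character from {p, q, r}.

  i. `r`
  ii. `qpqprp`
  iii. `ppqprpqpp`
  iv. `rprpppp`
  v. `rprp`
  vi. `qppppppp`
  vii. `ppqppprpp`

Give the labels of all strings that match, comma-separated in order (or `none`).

ii, v, vi

i → no match
ii → match
iii → no match
iv → no match
v → match
vi → match
vii → no match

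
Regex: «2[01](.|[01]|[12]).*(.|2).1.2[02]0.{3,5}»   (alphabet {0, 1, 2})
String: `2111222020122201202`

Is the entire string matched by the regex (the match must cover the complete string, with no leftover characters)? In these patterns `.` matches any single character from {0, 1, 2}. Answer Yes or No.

Yes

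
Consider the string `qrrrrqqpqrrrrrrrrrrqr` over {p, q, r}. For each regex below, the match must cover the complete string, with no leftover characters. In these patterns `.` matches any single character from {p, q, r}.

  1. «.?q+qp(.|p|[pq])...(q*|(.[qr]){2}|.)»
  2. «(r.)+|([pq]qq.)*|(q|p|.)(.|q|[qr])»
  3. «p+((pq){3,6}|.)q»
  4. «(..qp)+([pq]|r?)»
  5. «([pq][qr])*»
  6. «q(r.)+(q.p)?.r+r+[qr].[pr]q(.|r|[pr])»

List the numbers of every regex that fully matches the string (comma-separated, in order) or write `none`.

6

1 → no match
2 → no match
3 → no match — must start with `p`
4 → no match
5 → no match
6 → match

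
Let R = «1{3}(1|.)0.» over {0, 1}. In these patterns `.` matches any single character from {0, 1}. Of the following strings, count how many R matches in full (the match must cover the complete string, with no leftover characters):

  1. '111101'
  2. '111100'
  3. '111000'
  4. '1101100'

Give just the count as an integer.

1. '111101' → match
2. '111100' → match
3. '111000' → match
4. '1101100' → no match
Total matched: 3

3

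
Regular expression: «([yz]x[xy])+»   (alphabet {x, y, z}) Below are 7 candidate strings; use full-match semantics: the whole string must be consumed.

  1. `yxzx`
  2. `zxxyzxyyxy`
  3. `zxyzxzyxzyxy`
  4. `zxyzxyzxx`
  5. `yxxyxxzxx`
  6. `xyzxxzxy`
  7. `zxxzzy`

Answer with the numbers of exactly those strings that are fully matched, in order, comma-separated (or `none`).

4, 5

1. `yxzx` → no match
2. `zxxyzxyyxy` → no match
3. `zxyzxzyxzyxy` → no match
4. `zxyzxyzxx` → match
5. `yxxyxxzxx` → match
6. `xyzxxzxy` → no match
7. `zxxzzy` → no match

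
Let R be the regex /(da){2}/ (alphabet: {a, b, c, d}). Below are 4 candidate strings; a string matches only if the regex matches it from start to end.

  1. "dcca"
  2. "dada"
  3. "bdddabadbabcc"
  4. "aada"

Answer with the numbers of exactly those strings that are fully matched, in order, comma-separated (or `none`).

2

1 → no match — must start with "da"
2 → match
3 → no match — must start with "da"
4 → no match — must start with "da"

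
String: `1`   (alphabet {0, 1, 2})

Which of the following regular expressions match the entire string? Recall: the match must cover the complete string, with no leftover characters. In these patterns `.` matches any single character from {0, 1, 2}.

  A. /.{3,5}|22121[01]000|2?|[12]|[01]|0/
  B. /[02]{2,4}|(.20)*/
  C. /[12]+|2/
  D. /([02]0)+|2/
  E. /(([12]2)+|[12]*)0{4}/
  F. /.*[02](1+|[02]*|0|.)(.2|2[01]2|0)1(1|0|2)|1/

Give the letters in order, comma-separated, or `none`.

A, C, F

A → match
B → no match
C → match
D → no match
E → no match — must end with `0`
F → match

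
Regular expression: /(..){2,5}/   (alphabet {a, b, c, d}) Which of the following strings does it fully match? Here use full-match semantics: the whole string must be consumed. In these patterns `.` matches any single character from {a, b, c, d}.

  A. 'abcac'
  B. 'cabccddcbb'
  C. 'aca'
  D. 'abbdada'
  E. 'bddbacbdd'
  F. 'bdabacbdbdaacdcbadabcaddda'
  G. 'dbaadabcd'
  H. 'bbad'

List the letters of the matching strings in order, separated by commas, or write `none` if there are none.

B, H

A. 'abcac' → no match
B. 'cabccddcbb' → match
C. 'aca' → no match
D. 'abbdada' → no match
E. 'bddbacbdd' → no match
F → no match
G. 'dbaadabcd' → no match
H. 'bbad' → match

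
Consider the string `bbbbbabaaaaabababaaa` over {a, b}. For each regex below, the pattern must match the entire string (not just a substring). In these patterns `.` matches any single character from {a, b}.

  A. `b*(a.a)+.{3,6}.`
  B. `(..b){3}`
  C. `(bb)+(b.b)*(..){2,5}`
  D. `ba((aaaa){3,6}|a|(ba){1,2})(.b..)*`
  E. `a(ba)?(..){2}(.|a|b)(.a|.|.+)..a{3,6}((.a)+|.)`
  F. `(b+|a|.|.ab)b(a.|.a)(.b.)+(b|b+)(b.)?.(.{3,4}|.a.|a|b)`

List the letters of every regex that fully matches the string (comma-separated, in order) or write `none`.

A

A → match
B → no match — must end with `b`
C → no match
D → no match — must start with `ba`
E → no match — must start with `a`
F → no match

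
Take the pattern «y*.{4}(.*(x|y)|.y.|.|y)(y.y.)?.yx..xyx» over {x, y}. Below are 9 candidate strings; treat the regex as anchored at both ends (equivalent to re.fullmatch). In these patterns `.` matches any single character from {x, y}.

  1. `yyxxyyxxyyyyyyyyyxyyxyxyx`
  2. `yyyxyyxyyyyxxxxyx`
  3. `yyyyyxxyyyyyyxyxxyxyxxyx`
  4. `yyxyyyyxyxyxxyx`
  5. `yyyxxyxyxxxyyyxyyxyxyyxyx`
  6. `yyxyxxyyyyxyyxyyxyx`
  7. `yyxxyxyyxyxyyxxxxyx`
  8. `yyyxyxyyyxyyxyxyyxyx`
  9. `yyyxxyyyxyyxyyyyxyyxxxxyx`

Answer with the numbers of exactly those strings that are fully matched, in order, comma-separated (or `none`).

1 → no match
2 → match
3 → match
4 → match
5 → match
6 → match
7 → match
8 → match
9 → match

2, 3, 4, 5, 6, 7, 8, 9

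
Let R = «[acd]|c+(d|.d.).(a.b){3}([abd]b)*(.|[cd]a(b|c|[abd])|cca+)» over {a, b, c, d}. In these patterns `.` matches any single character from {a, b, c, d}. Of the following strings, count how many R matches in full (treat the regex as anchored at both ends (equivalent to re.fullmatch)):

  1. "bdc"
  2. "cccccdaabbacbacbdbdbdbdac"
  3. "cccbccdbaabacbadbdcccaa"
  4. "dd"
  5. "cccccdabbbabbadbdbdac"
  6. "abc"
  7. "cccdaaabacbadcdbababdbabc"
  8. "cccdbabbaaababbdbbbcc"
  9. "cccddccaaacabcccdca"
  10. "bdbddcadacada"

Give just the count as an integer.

1

1 → no match
2 → match
3 → no match
4 → no match
5 → no match
6 → no match
7 → no match
8 → no match
9 → no match
10 → no match
Total matched: 1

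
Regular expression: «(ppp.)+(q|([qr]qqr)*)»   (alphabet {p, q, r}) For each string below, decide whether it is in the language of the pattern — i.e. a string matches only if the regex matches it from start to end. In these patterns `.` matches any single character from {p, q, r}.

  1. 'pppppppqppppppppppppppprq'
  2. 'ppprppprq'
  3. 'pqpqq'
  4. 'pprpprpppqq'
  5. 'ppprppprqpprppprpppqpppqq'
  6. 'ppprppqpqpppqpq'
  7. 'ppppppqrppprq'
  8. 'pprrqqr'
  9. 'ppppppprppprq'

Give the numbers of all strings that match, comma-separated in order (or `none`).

1, 2, 9

1 → match
2. 'ppprppprq' → match
3. 'pqpqq' → no match — must start with 'ppp'
4. 'pprpprpppqq' → no match — must start with 'ppp'
5 → no match
6 → no match
7 → no match
8. 'pprrqqr' → no match — must start with 'ppp'
9 → match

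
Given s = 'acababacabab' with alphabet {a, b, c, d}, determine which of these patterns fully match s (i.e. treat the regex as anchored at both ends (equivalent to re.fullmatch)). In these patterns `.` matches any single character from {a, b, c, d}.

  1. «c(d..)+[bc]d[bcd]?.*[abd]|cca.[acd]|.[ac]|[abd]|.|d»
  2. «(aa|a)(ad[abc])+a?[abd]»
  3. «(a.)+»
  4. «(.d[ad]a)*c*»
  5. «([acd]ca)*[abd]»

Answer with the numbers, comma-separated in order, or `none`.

1 → no match
2 → no match
3 → match
4 → no match
5 → no match

3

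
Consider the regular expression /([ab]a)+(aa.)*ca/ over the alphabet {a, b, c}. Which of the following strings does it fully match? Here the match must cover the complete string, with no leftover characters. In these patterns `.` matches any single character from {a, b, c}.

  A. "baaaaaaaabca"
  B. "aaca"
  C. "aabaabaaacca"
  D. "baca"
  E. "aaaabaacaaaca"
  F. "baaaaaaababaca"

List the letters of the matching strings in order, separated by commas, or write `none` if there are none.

A, B, D, E, F

A → match
B → match
C → no match
D → match
E → match
F → match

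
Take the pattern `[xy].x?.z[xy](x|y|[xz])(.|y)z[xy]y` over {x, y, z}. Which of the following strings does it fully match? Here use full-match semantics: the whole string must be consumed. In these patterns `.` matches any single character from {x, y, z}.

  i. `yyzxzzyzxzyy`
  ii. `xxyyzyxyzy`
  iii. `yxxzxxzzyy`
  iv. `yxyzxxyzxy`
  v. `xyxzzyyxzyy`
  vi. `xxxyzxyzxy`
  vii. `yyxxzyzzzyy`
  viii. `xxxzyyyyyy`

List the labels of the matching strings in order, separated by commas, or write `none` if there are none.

iii, iv, v, vii

i → no match
ii → no match
iii → match
iv → match
v → match
vi → no match
vii → match
viii → no match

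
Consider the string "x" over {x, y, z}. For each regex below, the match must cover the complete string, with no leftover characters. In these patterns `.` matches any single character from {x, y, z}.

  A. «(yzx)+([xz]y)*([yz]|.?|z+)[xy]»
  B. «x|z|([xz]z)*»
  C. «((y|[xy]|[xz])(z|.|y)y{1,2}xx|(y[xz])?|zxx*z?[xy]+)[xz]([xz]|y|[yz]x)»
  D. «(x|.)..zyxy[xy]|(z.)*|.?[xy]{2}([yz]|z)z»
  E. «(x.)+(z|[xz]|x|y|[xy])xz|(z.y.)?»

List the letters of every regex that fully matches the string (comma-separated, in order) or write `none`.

A → no match — must start with "yzx"
B → match
C → no match
D → no match
E → no match

B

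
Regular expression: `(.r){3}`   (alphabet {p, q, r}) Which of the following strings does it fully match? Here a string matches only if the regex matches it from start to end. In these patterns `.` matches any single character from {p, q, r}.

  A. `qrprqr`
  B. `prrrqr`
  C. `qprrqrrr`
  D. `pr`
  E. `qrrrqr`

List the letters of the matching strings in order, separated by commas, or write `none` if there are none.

A → match
B → match
C → no match
D → no match
E → match

A, B, E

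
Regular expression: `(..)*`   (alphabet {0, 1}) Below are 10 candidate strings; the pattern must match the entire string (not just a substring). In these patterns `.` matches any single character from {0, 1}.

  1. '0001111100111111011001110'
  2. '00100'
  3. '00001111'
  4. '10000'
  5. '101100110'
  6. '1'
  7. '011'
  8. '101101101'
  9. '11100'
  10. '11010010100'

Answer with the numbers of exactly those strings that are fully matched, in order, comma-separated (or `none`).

3

1 → no match
2 → no match
3 → match
4 → no match
5 → no match
6 → no match
7 → no match
8 → no match
9 → no match
10 → no match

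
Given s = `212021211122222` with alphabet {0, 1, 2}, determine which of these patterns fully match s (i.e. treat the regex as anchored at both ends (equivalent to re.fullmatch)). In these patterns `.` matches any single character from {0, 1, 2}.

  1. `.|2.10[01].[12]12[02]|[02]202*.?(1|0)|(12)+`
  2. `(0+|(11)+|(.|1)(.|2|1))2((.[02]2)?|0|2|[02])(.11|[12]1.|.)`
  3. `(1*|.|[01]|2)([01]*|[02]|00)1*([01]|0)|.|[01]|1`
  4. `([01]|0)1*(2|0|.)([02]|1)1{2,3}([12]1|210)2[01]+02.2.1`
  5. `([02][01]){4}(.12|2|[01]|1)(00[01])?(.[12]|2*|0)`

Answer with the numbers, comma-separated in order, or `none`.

5

1 → no match
2 → no match
3 → no match
4 → no match — must end with `1`
5 → match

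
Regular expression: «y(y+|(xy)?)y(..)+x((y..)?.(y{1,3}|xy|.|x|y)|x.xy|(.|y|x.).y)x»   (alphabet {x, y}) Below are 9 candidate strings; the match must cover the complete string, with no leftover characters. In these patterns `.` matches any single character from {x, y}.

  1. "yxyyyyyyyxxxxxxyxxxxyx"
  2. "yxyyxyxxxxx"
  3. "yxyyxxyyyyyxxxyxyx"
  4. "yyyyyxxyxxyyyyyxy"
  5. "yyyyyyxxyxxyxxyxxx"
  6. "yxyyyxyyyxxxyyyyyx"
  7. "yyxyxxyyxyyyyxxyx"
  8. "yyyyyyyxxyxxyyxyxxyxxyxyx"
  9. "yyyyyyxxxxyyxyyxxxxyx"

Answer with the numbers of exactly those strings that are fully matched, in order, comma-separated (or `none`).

1 → match
2 → no match
3 → match
4 → no match — must end with "x"
5 → no match
6 → no match
7 → no match
8 → match
9 → match

1, 3, 8, 9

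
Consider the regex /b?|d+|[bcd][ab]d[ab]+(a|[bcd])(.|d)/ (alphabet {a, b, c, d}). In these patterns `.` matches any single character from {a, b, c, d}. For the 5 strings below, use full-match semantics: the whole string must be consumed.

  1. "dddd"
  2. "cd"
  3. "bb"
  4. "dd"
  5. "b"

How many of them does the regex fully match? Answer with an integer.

3

1 → match
2 → no match
3 → no match
4 → match
5 → match
Total matched: 3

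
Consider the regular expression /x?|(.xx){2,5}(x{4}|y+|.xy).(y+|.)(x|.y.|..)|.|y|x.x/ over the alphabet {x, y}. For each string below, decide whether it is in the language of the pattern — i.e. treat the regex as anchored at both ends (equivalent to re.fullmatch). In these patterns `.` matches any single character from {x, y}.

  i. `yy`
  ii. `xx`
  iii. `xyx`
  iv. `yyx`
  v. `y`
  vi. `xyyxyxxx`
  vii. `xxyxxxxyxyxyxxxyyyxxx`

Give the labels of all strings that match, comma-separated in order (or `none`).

i → no match
ii → no match
iii → match
iv → no match
v → match
vi → no match
vii → no match

iii, v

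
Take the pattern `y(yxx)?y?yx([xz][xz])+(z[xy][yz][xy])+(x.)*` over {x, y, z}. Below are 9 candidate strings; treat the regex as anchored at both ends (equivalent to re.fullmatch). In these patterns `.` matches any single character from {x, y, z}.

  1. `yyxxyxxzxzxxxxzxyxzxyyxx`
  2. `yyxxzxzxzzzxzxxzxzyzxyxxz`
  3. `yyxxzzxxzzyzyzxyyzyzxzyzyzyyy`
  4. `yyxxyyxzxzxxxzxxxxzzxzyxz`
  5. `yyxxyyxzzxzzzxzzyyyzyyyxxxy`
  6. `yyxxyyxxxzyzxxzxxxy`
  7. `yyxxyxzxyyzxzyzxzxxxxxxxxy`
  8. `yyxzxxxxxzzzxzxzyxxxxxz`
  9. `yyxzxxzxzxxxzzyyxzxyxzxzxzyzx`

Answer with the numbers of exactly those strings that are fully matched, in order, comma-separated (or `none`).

1, 2, 3, 4, 5, 6, 8, 9

1 → match
2 → match
3 → match
4 → match
5 → match
6 → match
7 → no match
8 → match
9 → match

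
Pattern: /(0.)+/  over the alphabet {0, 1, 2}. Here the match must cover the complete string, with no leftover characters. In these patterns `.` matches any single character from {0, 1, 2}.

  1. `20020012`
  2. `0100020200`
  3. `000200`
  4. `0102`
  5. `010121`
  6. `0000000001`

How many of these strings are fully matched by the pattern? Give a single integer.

1 → no match — must start with `0`
2 → match
3 → match
4 → match
5 → no match
6 → match
Total matched: 4

4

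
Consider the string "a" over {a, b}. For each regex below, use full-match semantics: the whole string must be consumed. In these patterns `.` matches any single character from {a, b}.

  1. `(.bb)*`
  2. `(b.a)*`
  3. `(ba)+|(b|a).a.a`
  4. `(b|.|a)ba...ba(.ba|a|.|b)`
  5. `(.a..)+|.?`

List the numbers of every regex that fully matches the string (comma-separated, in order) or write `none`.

1 → no match
2 → no match
3 → no match
4 → no match
5 → match

5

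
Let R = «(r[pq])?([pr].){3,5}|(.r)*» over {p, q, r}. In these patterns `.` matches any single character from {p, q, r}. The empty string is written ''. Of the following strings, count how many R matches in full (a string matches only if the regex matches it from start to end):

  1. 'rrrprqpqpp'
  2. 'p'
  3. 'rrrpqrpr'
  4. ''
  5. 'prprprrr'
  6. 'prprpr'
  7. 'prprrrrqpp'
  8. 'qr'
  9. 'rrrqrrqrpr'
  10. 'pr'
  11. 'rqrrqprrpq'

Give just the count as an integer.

7

1. 'rrrprqpqpp' → match
2. 'p' → no match
3. 'rrrpqrpr' → no match
4. '' → match
5. 'prprprrr' → match
6. 'prprpr' → match
7. 'prprrrrqpp' → match
8. 'qr' → match
9. 'rrrqrrqrpr' → no match
10. 'pr' → match
11. 'rqrrqprrpq' → no match
Total matched: 7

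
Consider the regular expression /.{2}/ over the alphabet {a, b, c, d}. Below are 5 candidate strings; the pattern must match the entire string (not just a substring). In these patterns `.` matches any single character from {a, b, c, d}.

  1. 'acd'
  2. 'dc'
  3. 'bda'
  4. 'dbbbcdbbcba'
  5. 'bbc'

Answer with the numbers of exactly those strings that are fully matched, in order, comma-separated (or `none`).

2

1. 'acd' → no match
2. 'dc' → match
3. 'bda' → no match
4. 'dbbbcdbbcba' → no match
5. 'bbc' → no match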